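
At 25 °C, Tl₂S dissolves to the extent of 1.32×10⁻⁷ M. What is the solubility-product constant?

Tl₂S(s) ⇌ 2 Tl⁺(aq) + S²⁻(aq)
If s mol/L of Tl₂S dissolves, [Tl⁺] = 2s and [S²⁻] = s.
Ksp = [Tl⁺]^2[S²⁻] = (2s)^2 · s = 4s^3
Ksp = 4 × (1.32×10⁻⁷)^3 = 9.20×10⁻²¹

Ksp = 9.20×10⁻²¹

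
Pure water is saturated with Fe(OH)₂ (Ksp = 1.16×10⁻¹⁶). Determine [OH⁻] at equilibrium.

6.14×10⁻⁶ M

Fe(OH)₂(s) ⇌ Fe²⁺(aq) + 2 OH⁻(aq)
Call the molar solubility s, so that [Fe²⁺] = s and [OH⁻] = 2s.
Ksp = [Fe²⁺][OH⁻]^2 = s · (2s)^2 = 4s^3 = 1.16×10⁻¹⁶
s = 3.07×10⁻⁶ mol L⁻¹
[OH⁻] = 2s = 6.14×10⁻⁶ mol L⁻¹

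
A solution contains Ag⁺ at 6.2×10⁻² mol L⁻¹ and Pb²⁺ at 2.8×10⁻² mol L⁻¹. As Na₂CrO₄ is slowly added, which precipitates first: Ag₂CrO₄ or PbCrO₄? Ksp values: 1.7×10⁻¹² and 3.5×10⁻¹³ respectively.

Precipitation of each salt begins when its ion product equals Ksp.
For Ag₂CrO₄: [CrO₄²⁻] = (Ksp/[Ag⁺]^2) = 4.4×10⁻¹⁰ mol L⁻¹
For PbCrO₄: [CrO₄²⁻] = (Ksp/[Pb²⁺]) = 1.3×10⁻¹¹ mol L⁻¹
PbCrO₄ requires the lower [CrO₄²⁻], so it precipitates first.

PbCrO₄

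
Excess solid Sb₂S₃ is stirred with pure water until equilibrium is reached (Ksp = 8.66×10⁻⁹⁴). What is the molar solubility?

Sb₂S₃(s) ⇌ 2 Sb³⁺(aq) + 3 S²⁻(aq)
With molar solubility s: [Sb³⁺] = 2s, [S²⁻] = 3s.
Ksp = [Sb³⁺]^2[S²⁻]^3 = (2s)^2 · (3s)^3 = 108s^5
108s^5 = 8.66×10⁻⁹⁴  ⇒  s^5 = 8.02×10⁻⁹⁶
s = 9.57×10⁻²⁰ mol L⁻¹

9.57×10⁻²⁰ M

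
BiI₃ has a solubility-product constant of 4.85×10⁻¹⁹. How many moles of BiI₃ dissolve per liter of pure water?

1.16×10⁻⁵ M

BiI₃(s) ⇌ Bi³⁺(aq) + 3 I⁻(aq)
If s mol/L of BiI₃ dissolves, [Bi³⁺] = s and [I⁻] = 3s.
Ksp = [Bi³⁺][I⁻]^3 = s · (3s)^3 = 27s^4
27s^4 = 4.85×10⁻¹⁹  ⇒  s^4 = 1.80×10⁻²⁰
s = (1.80×10⁻²⁰)^(1/4) = 1.16×10⁻⁵ mol/L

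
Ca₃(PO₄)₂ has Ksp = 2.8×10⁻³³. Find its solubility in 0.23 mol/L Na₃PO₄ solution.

1.3×10⁻¹¹ M

Ca₃(PO₄)₂(s) ⇌ 3 Ca²⁺(aq) + 2 PO₄³⁻(aq)
PO₄³⁻ is already present at 0.23 mol/L. If s mol/L of Ca₃(PO₄)₂ dissolves, [Ca²⁺] = 3s while [PO₄³⁻] ≈ 0.23 mol/L.
Ksp = [Ca²⁺]^3[PO₄³⁻]^2 = (3s)^3(0.23)^2
(3s)^3 = 2.8×10⁻³³ / (0.23)^2 = 5.3×10⁻³²
s = 1.3×10⁻¹¹ mol/L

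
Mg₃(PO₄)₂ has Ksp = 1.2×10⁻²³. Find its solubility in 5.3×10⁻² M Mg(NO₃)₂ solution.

1.4×10⁻¹⁰ M

Mg₃(PO₄)₂(s) ⇌ 3 Mg²⁺(aq) + 2 PO₄³⁻(aq)
The solution already contains Mg²⁺ at 5.3×10⁻² M. Let s be the molar solubility of Mg₃(PO₄)₂.
[Mg²⁺] ≈ 5.3×10⁻² M (common ion dominates); [PO₄³⁻] = 2s.
Ksp = [Mg²⁺]^3[PO₄³⁻]^2 = (5.3×10⁻²)^3(2s)^2
(2s)^2 = 1.2×10⁻²³ / (5.3×10⁻²)^3 = 8.1×10⁻²⁰
s = 1.4×10⁻¹⁰ M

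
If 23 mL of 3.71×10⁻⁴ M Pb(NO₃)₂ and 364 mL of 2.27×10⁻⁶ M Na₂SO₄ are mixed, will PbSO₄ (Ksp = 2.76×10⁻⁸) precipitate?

Total volume after mixing = 23 + 364 = 387 mL.
[Pb²⁺] = (3.71×10⁻⁴)(23)/387 = 2.20×10⁻⁵ M
[SO₄²⁻] = (2.27×10⁻⁶)(364)/387 = 2.14×10⁻⁶ M
Q = [Pb²⁺][SO₄²⁻] = 4.71×10⁻¹¹
Q = 4.71×10⁻¹¹ < Ksp = 2.76×10⁻⁸, so the solution is unsaturated and no precipitate forms.

No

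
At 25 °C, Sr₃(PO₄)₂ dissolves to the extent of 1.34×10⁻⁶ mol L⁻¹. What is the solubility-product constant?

Sr₃(PO₄)₂(s) ⇌ 3 Sr²⁺(aq) + 2 PO₄³⁻(aq)
With molar solubility s: [Sr²⁺] = 3s, [PO₄³⁻] = 2s.
Ksp = [Sr²⁺]^3[PO₄³⁻]^2 = (3s)^3 · (2s)^2 = 108s^5
Ksp = 108 × (1.34×10⁻⁶)^5 = 4.67×10⁻²⁸

Ksp = 4.67×10⁻²⁸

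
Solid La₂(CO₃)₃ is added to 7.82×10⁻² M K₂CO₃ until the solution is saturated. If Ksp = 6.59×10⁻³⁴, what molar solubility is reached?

5.87×10⁻¹⁶ M

La₂(CO₃)₃(s) ⇌ 2 La³⁺(aq) + 3 CO₃²⁻(aq)
Let s be the solubility of La₂(CO₃)₃ here. The common ion gives [CO₃²⁻] ≈ 7.82×10⁻² M, and [La³⁺] = 2s.
Ksp = [La³⁺]^2[CO₃²⁻]^3 = (2s)^2(7.82×10⁻²)^3
(2s)^2 = 6.59×10⁻³⁴ / (7.82×10⁻²)^3 = 1.38×10⁻³⁰
s = 5.87×10⁻¹⁶ M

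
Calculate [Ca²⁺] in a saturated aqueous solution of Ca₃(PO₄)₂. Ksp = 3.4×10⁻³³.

3.8×10⁻⁷ M

Ca₃(PO₄)₂(s) ⇌ 3 Ca²⁺(aq) + 2 PO₄³⁻(aq)
Let s be the molar solubility. Then [Ca²⁺] = 3s and [PO₄³⁻] = 2s.
Ksp = [Ca²⁺]^3[PO₄³⁻]^2 = (3s)^3 · (2s)^2 = 108s^5 = 3.4×10⁻³³
s = 1.3×10⁻⁷ M
[Ca²⁺] = 3s = 3.8×10⁻⁷ M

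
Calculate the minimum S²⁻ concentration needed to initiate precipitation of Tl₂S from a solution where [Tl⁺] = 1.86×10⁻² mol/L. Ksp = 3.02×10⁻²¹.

Precipitation begins when Q = Ksp.
Tl₂S(s) ⇌ 2 Tl⁺(aq) + S²⁻(aq)
Ksp = [Tl⁺]^2[S²⁻] = [S²⁻](1.86×10⁻²)^2
[S²⁻] = 3.02×10⁻²¹ / (1.86×10⁻²)^2 = 8.73×10⁻¹⁸
[S²⁻] = 8.73×10⁻¹⁸ mol/L

8.73×10⁻¹⁸ M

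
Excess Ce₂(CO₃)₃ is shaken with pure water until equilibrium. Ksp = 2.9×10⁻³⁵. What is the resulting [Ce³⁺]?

Ce₂(CO₃)₃(s) ⇌ 2 Ce³⁺(aq) + 3 CO₃²⁻(aq)
For each mole of Ce₂(CO₃)₃ that dissolves per liter, [Ce³⁺] = 2s and [CO₃²⁻] = 3s; let s denote this solubility.
Ksp = [Ce³⁺]^2[CO₃²⁻]^3 = (2s)^2 · (3s)^3 = 108s^5 = 2.9×10⁻³⁵
s = 4.9×10⁻⁸ mol L⁻¹
[Ce³⁺] = 2s = 9.7×10⁻⁸ mol L⁻¹

9.7×10⁻⁸ M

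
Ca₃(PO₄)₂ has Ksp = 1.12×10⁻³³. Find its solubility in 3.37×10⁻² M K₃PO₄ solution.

Ca₃(PO₄)₂(s) ⇌ 3 Ca²⁺(aq) + 2 PO₄³⁻(aq)
With PO₄³⁻ already at 3.37×10⁻² M and s small, take [PO₄³⁻] ≈ 3.37×10⁻² M and [Ca²⁺] = 3s.
Ksp = [Ca²⁺]^3[PO₄³⁻]^2 = (3s)^3(3.37×10⁻²)^2
(3s)^3 = 1.12×10⁻³³ / (3.37×10⁻²)^2 = 9.86×10⁻³¹
s = 3.32×10⁻¹¹ M

3.32×10⁻¹¹ M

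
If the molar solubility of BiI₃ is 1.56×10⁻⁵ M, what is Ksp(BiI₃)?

Ksp = 1.60×10⁻¹⁸

BiI₃(s) ⇌ Bi³⁺(aq) + 3 I⁻(aq)
If s mol/L of BiI₃ dissolves, [Bi³⁺] = s and [I⁻] = 3s.
Ksp = [Bi³⁺][I⁻]^3 = s · (3s)^3 = 27s^4
Ksp = 27 × (1.56×10⁻⁵)^4 = 1.60×10⁻¹⁸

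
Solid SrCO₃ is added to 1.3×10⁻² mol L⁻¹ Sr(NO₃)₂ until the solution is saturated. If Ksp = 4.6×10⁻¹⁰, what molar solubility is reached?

3.5×10⁻⁸ M

SrCO₃(s) ⇌ Sr²⁺(aq) + CO₃²⁻(aq)
Sr²⁺ is already present at 1.3×10⁻² mol L⁻¹. If s mol/L of SrCO₃ dissolves, [CO₃²⁻] = s while [Sr²⁺] ≈ 1.3×10⁻² mol L⁻¹.
Ksp = [Sr²⁺][CO₃²⁻] = (1.3×10⁻²)s
s = 4.6×10⁻¹⁰ / (1.3×10⁻²) = 3.5×10⁻⁸
s = 3.5×10⁻⁸ mol L⁻¹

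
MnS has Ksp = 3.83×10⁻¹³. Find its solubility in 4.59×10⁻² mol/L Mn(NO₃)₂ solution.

MnS(s) ⇌ Mn²⁺(aq) + S²⁻(aq)
Mn²⁺ is already present at 4.59×10⁻² mol/L. If s mol/L of MnS dissolves, [S²⁻] = s while [Mn²⁺] ≈ 4.59×10⁻² mol/L.
Ksp = [Mn²⁺][S²⁻] = (4.59×10⁻²)s
s = 3.83×10⁻¹³ / (4.59×10⁻²) = 8.34×10⁻¹²
s = 8.34×10⁻¹² mol/L

8.34×10⁻¹² M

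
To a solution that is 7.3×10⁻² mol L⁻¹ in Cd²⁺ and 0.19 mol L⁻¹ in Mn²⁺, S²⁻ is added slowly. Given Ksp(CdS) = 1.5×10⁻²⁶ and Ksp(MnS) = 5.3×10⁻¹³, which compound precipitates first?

Each salt precipitates once Q = Ksp for that salt.
For CdS: [S²⁻] = (Ksp/[Cd²⁺]) = 2.1×10⁻²⁵ mol L⁻¹
For MnS: [S²⁻] = (Ksp/[Mn²⁺]) = 2.8×10⁻¹² mol L⁻¹
Since CdS needs less S²⁻ to reach saturation, it precipitates first.

CdS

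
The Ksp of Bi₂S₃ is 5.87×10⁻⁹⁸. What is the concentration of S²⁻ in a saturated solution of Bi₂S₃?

Bi₂S₃(s) ⇌ 2 Bi³⁺(aq) + 3 S²⁻(aq)
If s mol/L of Bi₂S₃ dissolves, [Bi³⁺] = 2s and [S²⁻] = 3s.
Ksp = [Bi³⁺]^2[S²⁻]^3 = (2s)^2 · (3s)^3 = 108s^5 = 5.87×10⁻⁹⁸
s = 1.40×10⁻²⁰ mol/L
[S²⁻] = 3s = 4.21×10⁻²⁰ mol/L

4.21×10⁻²⁰ M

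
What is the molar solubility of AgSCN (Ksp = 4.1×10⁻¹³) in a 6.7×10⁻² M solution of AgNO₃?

6.1×10⁻¹² M

AgSCN(s) ⇌ Ag⁺(aq) + SCN⁻(aq)
Let s be the solubility of AgSCN here. The common ion gives [Ag⁺] ≈ 6.7×10⁻² M, and [SCN⁻] = s.
Ksp = [Ag⁺][SCN⁻] = (6.7×10⁻²)s
s = 4.1×10⁻¹³ / (6.7×10⁻²) = 6.1×10⁻¹²
s = 6.1×10⁻¹² M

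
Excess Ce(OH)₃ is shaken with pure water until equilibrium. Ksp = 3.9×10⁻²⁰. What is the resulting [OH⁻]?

1.8×10⁻⁵ M

Ce(OH)₃(s) ⇌ Ce³⁺(aq) + 3 OH⁻(aq)
Call the molar solubility s, so that [Ce³⁺] = s and [OH⁻] = 3s.
Ksp = [Ce³⁺][OH⁻]^3 = s · (3s)^3 = 27s^4 = 3.9×10⁻²⁰
s = 6.2×10⁻⁶ M
[OH⁻] = 3s = 1.8×10⁻⁵ M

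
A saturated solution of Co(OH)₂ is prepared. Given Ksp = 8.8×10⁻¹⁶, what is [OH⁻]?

1.2×10⁻⁵ M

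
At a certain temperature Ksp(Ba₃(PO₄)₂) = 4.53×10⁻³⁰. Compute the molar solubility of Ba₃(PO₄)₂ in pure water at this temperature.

Ba₃(PO₄)₂(s) ⇌ 3 Ba²⁺(aq) + 2 PO₄³⁻(aq)
If s mol/L of Ba₃(PO₄)₂ dissolves, [Ba²⁺] = 3s and [PO₄³⁻] = 2s.
Ksp = [Ba²⁺]^3[PO₄³⁻]^2 = (3s)^3 · (2s)^2 = 108s^5
108s^5 = 4.53×10⁻³⁰  ⇒  s^5 = 4.19×10⁻³²
s = (4.19×10⁻³²)^(1/5) = 5.30×10⁻⁷ M

5.30×10⁻⁷ M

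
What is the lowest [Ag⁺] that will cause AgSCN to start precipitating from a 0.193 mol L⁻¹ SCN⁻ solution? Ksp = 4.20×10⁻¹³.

A salt starts to precipitate once the ion product Q reaches its Ksp.
AgSCN(s) ⇌ Ag⁺(aq) + SCN⁻(aq)
Ksp = [Ag⁺][SCN⁻] = [Ag⁺](0.193)
[Ag⁺] = 4.20×10⁻¹³ / (0.193) = 2.18×10⁻¹²
[Ag⁺] = 2.18×10⁻¹² mol L⁻¹

2.18×10⁻¹² M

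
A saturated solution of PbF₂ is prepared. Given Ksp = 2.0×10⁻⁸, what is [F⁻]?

3.4×10⁻³ M

PbF₂(s) ⇌ Pb²⁺(aq) + 2 F⁻(aq)
With molar solubility s: [Pb²⁺] = s, [F⁻] = 2s.
Ksp = [Pb²⁺][F⁻]^2 = s · (2s)^2 = 4s^3 = 2.0×10⁻⁸
s = 1.7×10⁻³ mol L⁻¹
[F⁻] = 2s = 3.4×10⁻³ mol L⁻¹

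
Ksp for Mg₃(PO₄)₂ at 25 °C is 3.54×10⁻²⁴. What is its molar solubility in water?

8.00×10⁻⁶ M

Mg₃(PO₄)₂(s) ⇌ 3 Mg²⁺(aq) + 2 PO₄³⁻(aq)
Let s be the molar solubility. Then [Mg²⁺] = 3s and [PO₄³⁻] = 2s.
Ksp = [Mg²⁺]^3[PO₄³⁻]^2 = (3s)^3 · (2s)^2 = 108s^5
108s^5 = 3.54×10⁻²⁴  ⇒  s^5 = 3.28×10⁻²⁶
s = (3.28×10⁻²⁶)^(1/5) = 8.00×10⁻⁶ M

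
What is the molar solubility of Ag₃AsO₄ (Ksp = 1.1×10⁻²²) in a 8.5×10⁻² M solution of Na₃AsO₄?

Ag₃AsO₄(s) ⇌ 3 Ag⁺(aq) + AsO₄³⁻(aq)
With AsO₄³⁻ already at 8.5×10⁻² M and s small, take [AsO₄³⁻] ≈ 8.5×10⁻² M and [Ag⁺] = 3s.
Ksp = [Ag⁺]^3[AsO₄³⁻] = (3s)^3(8.5×10⁻²)
(3s)^3 = 1.1×10⁻²² / (8.5×10⁻²) = 1.3×10⁻²¹
s = 3.6×10⁻⁸ M

3.6×10⁻⁸ M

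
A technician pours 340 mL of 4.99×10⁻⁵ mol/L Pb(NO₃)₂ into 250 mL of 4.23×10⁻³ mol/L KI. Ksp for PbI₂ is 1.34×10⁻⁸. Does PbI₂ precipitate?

No

The combined volume is 590 mL.
[Pb²⁺] = (4.99×10⁻⁵)(340)/590 = 2.88×10⁻⁵ mol/L
[I⁻] = (4.23×10⁻³)(250)/590 = 1.79×10⁻³ mol/L
Q = [Pb²⁺][I⁻]^2 = 9.24×10⁻¹¹
Q < Ksp (9.24×10⁻¹¹ vs 1.34×10⁻⁸); the solution remains unsaturated and no precipitate forms.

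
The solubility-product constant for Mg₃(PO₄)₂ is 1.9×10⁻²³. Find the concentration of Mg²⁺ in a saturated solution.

3.4×10⁻⁵ M

Mg₃(PO₄)₂(s) ⇌ 3 Mg²⁺(aq) + 2 PO₄³⁻(aq)
If s mol/L of Mg₃(PO₄)₂ dissolves, [Mg²⁺] = 3s and [PO₄³⁻] = 2s.
Ksp = [Mg²⁺]^3[PO₄³⁻]^2 = (3s)^3 · (2s)^2 = 108s^5 = 1.9×10⁻²³
s = 1.1×10⁻⁵ mol/L
[Mg²⁺] = 3s = 3.4×10⁻⁵ mol/L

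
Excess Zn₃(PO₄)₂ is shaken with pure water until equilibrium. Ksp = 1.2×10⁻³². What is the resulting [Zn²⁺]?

4.9×10⁻⁷ M

Zn₃(PO₄)₂(s) ⇌ 3 Zn²⁺(aq) + 2 PO₄³⁻(aq)
Let s be the molar solubility. Then [Zn²⁺] = 3s and [PO₄³⁻] = 2s.
Ksp = [Zn²⁺]^3[PO₄³⁻]^2 = (3s)^3 · (2s)^2 = 108s^5 = 1.2×10⁻³²
s = 1.6×10⁻⁷ mol/L
[Zn²⁺] = 3s = 4.9×10⁻⁷ mol/L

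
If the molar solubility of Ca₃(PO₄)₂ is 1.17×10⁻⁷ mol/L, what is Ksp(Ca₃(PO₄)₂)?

Ca₃(PO₄)₂(s) ⇌ 3 Ca²⁺(aq) + 2 PO₄³⁻(aq)
Call the molar solubility s, so that [Ca²⁺] = 3s and [PO₄³⁻] = 2s.
Ksp = [Ca²⁺]^3[PO₄³⁻]^2 = (3s)^3 · (2s)^2 = 108s^5
Ksp = 108 × (1.17×10⁻⁷)^5 = 2.37×10⁻³³

Ksp = 2.37×10⁻³³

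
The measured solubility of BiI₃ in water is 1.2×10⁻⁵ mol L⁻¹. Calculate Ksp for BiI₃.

Ksp = 5.6×10⁻¹⁹

BiI₃(s) ⇌ Bi³⁺(aq) + 3 I⁻(aq)
For each mole of BiI₃ that dissolves per liter, [Bi³⁺] = s and [I⁻] = 3s; let s denote this solubility.
Ksp = [Bi³⁺][I⁻]^3 = s · (3s)^3 = 27s^4
Ksp = 27 × (1.2×10⁻⁵)^4 = 5.6×10⁻¹⁹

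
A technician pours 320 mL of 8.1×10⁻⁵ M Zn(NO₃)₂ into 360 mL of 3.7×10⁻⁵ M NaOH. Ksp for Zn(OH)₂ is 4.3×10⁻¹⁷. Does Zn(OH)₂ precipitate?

Yes

The combined volume is 680 mL.
[Zn²⁺] = (8.1×10⁻⁵)(320)/680 = 3.8×10⁻⁵ M
[OH⁻] = (3.7×10⁻⁵)(360)/680 = 2.0×10⁻⁵ M
Q = [Zn²⁺][OH⁻]^2 = 1.5×10⁻¹⁴
Because Q > Ksp (1.5×10⁻¹⁴ vs 4.3×10⁻¹⁷), a precipitate of Zn(OH)₂ forms.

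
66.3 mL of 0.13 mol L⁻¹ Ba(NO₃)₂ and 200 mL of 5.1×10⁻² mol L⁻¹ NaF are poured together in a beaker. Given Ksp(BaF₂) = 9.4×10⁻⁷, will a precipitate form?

After mixing, V = 66.3 mL + 200 mL = 266.3 mL.
[Ba²⁺] = (0.13)(66.3)/266.3 = 3.2×10⁻² mol L⁻¹
[F⁻] = (5.1×10⁻²)(200)/266.3 = 3.8×10⁻² mol L⁻¹
Q = [Ba²⁺][F⁻]^2 = 4.7×10⁻⁵
Because Q > Ksp (4.7×10⁻⁵ vs 9.4×10⁻⁷), a precipitate of BaF₂ forms.

Yes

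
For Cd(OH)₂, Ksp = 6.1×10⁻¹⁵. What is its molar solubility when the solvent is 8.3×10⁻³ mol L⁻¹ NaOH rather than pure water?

Cd(OH)₂(s) ⇌ Cd²⁺(aq) + 2 OH⁻(aq)
The solution already contains OH⁻ at 8.3×10⁻³ mol L⁻¹. Let s be the molar solubility of Cd(OH)₂.
[OH⁻] ≈ 8.3×10⁻³ mol L⁻¹ (common ion dominates); [Cd²⁺] = s.
Ksp = [Cd²⁺][OH⁻]^2 = s(8.3×10⁻³)^2
s = 6.1×10⁻¹⁵ / (8.3×10⁻³)^2 = 8.9×10⁻¹¹
s = 8.9×10⁻¹¹ mol L⁻¹

8.9×10⁻¹¹ M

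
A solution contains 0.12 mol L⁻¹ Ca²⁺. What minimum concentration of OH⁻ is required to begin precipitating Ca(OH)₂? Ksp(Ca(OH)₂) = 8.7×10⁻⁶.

8.5×10⁻³ M

A salt starts to precipitate once the ion product Q reaches its Ksp.
Ca(OH)₂(s) ⇌ Ca²⁺(aq) + 2 OH⁻(aq)
Ksp = [Ca²⁺][OH⁻]^2 = [OH⁻]^2(0.12)
[OH⁻]^2 = 8.7×10⁻⁶ / (0.12) = 7.3×10⁻⁵
[OH⁻] = 8.5×10⁻³ mol L⁻¹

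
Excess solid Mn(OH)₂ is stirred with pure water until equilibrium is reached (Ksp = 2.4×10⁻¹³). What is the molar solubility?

Mn(OH)₂(s) ⇌ Mn²⁺(aq) + 2 OH⁻(aq)
With molar solubility s: [Mn²⁺] = s, [OH⁻] = 2s.
Ksp = [Mn²⁺][OH⁻]^2 = s · (2s)^2 = 4s^3
4s^3 = 2.4×10⁻¹³  ⇒  s^3 = 6.0×10⁻¹⁴
Taking the 3rd root, s = 3.9×10⁻⁵ mol/L.

3.9×10⁻⁵ M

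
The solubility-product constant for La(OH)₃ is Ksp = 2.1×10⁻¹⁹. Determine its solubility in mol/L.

9.4×10⁻⁶ M

La(OH)₃(s) ⇌ La³⁺(aq) + 3 OH⁻(aq)
For each mole of La(OH)₃ that dissolves per liter, [La³⁺] = s and [OH⁻] = 3s; let s denote this solubility.
Ksp = [La³⁺][OH⁻]^3 = s · (3s)^3 = 27s^4
27s^4 = 2.1×10⁻¹⁹  ⇒  s^4 = 7.8×10⁻²¹
Taking the 4th root, s = 9.4×10⁻⁶ mol/L.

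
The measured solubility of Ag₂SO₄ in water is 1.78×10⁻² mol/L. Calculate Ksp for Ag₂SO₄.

Ag₂SO₄(s) ⇌ 2 Ag⁺(aq) + SO₄²⁻(aq)
If s mol/L of Ag₂SO₄ dissolves, [Ag⁺] = 2s and [SO₄²⁻] = s.
Ksp = [Ag⁺]^2[SO₄²⁻] = (2s)^2 · s = 4s^3
Ksp = 4 × (1.78×10⁻²)^3 = 2.26×10⁻⁵

Ksp = 2.26×10⁻⁵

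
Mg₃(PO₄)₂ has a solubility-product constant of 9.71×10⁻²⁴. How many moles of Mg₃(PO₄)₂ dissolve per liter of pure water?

9.79×10⁻⁶ M

Mg₃(PO₄)₂(s) ⇌ 3 Mg²⁺(aq) + 2 PO₄³⁻(aq)
Call the molar solubility s, so that [Mg²⁺] = 3s and [PO₄³⁻] = 2s.
Ksp = [Mg²⁺]^3[PO₄³⁻]^2 = (3s)^3 · (2s)^2 = 108s^5
108s^5 = 9.71×10⁻²⁴  ⇒  s^5 = 8.99×10⁻²⁶
s = 9.79×10⁻⁶ M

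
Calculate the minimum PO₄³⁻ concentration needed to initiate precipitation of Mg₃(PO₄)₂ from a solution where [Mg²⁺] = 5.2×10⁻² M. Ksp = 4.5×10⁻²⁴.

1.8×10⁻¹⁰ M

The threshold for precipitation is Q = Ksp.
Mg₃(PO₄)₂(s) ⇌ 3 Mg²⁺(aq) + 2 PO₄³⁻(aq)
Ksp = [Mg²⁺]^3[PO₄³⁻]^2 = [PO₄³⁻]^2(5.2×10⁻²)^3
[PO₄³⁻]^2 = 4.5×10⁻²⁴ / (5.2×10⁻²)^3 = 3.2×10⁻²⁰
[PO₄³⁻] = 1.8×10⁻¹⁰ M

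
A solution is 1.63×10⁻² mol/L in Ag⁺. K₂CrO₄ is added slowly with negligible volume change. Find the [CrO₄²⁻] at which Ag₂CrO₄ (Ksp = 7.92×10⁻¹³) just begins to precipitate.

Precipitation of each salt begins when its ion product equals Ksp.
Ag₂CrO₄(s) ⇌ 2 Ag⁺(aq) + CrO₄²⁻(aq)
Ksp = [Ag⁺]^2[CrO₄²⁻] = [CrO₄²⁻](1.63×10⁻²)^2
[CrO₄²⁻] = 7.92×10⁻¹³ / (1.63×10⁻²)^2 = 2.98×10⁻⁹
[CrO₄²⁻] = 2.98×10⁻⁹ mol/L

2.98×10⁻⁹ M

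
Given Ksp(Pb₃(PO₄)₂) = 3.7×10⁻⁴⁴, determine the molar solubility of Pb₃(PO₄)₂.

Pb₃(PO₄)₂(s) ⇌ 3 Pb²⁺(aq) + 2 PO₄³⁻(aq)
Let s be the molar solubility. Then [Pb²⁺] = 3s and [PO₄³⁻] = 2s.
Ksp = [Pb²⁺]^3[PO₄³⁻]^2 = (3s)^3 · (2s)^2 = 108s^5
108s^5 = 3.7×10⁻⁴⁴  ⇒  s^5 = 3.4×10⁻⁴⁶
s = 8.1×10⁻¹⁰ mol L⁻¹

8.1×10⁻¹⁰ M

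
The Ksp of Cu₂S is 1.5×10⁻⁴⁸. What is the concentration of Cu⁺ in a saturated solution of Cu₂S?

1.4×10⁻¹⁶ M

Cu₂S(s) ⇌ 2 Cu⁺(aq) + S²⁻(aq)
Let s be the molar solubility. Then [Cu⁺] = 2s and [S²⁻] = s.
Ksp = [Cu⁺]^2[S²⁻] = (2s)^2 · s = 4s^3 = 1.5×10⁻⁴⁸
s = 7.2×10⁻¹⁷ mol L⁻¹
[Cu⁺] = 2s = 1.4×10⁻¹⁶ mol L⁻¹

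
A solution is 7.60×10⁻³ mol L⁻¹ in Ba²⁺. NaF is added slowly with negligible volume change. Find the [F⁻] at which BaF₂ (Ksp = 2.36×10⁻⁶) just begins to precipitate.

1.76×10⁻² M

A salt starts to precipitate once the ion product Q reaches its Ksp.
BaF₂(s) ⇌ Ba²⁺(aq) + 2 F⁻(aq)
Ksp = [Ba²⁺][F⁻]^2 = [F⁻]^2(7.60×10⁻³)
[F⁻]^2 = 2.36×10⁻⁶ / (7.60×10⁻³) = 3.11×10⁻⁴
[F⁻] = 1.76×10⁻² mol L⁻¹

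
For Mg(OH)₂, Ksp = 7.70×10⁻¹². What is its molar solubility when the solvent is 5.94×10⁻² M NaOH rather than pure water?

2.18×10⁻⁹ M

Mg(OH)₂(s) ⇌ Mg²⁺(aq) + 2 OH⁻(aq)
The solution already contains OH⁻ at 5.94×10⁻² M. Let s be the molar solubility of Mg(OH)₂.
[OH⁻] ≈ 5.94×10⁻² M (common ion dominates); [Mg²⁺] = s.
Ksp = [Mg²⁺][OH⁻]^2 = s(5.94×10⁻²)^2
s = 7.70×10⁻¹² / (5.94×10⁻²)^2 = 2.18×10⁻⁹
s = 2.18×10⁻⁹ M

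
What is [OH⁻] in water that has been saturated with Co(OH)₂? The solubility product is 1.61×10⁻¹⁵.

Co(OH)₂(s) ⇌ Co²⁺(aq) + 2 OH⁻(aq)
If s mol/L of Co(OH)₂ dissolves, [Co²⁺] = s and [OH⁻] = 2s.
Ksp = [Co²⁺][OH⁻]^2 = s · (2s)^2 = 4s^3 = 1.61×10⁻¹⁵
s = 7.38×10⁻⁶ mol/L
[OH⁻] = 2s = 1.48×10⁻⁵ mol/L

1.48×10⁻⁵ M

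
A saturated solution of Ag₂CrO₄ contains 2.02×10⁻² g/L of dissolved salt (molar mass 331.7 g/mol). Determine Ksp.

Convert to molarity: s = 2.02×10⁻² / 331.7 = 6.0898×10⁻⁵ mol/L
Ag₂CrO₄(s) ⇌ 2 Ag⁺(aq) + CrO₄²⁻(aq)
If s mol/L of Ag₂CrO₄ dissolves, [Ag⁺] = 2s and [CrO₄²⁻] = s.
Ksp = [Ag⁺]^2[CrO₄²⁻] = (2s)^2 · s = 4s^3
Ksp = 4 × (6.0898×10⁻⁵)^3 = 9.03×10⁻¹³

Ksp = 9.03×10⁻¹³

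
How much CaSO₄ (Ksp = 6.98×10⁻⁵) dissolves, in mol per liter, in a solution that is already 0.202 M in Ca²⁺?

3.46×10⁻⁴ M

CaSO₄(s) ⇌ Ca²⁺(aq) + SO₄²⁻(aq)
Let s be the solubility of CaSO₄ here. The common ion gives [Ca²⁺] ≈ 0.202 M, and [SO₄²⁻] = s.
Ksp = [Ca²⁺][SO₄²⁻] = (0.202)s
s = 6.98×10⁻⁵ / (0.202) = 3.46×10⁻⁴
s = 3.46×10⁻⁴ M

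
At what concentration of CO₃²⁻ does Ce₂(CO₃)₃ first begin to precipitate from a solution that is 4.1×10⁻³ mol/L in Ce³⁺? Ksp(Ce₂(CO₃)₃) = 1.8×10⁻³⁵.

1.0×10⁻¹⁰ M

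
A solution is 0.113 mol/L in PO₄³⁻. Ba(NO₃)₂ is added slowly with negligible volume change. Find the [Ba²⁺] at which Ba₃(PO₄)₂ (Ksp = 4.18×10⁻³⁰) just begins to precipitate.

6.89×10⁻¹⁰ M

The threshold for precipitation is Q = Ksp.
Ba₃(PO₄)₂(s) ⇌ 3 Ba²⁺(aq) + 2 PO₄³⁻(aq)
Ksp = [Ba²⁺]^3[PO₄³⁻]^2 = [Ba²⁺]^3(0.113)^2
[Ba²⁺]^3 = 4.18×10⁻³⁰ / (0.113)^2 = 3.27×10⁻²⁸
[Ba²⁺] = 6.89×10⁻¹⁰ mol/L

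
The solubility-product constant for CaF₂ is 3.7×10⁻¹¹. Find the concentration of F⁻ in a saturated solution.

CaF₂(s) ⇌ Ca²⁺(aq) + 2 F⁻(aq)
With molar solubility s: [Ca²⁺] = s, [F⁻] = 2s.
Ksp = [Ca²⁺][F⁻]^2 = s · (2s)^2 = 4s^3 = 3.7×10⁻¹¹
s = 2.1×10⁻⁴ mol/L
[F⁻] = 2s = 4.2×10⁻⁴ mol/L

4.2×10⁻⁴ M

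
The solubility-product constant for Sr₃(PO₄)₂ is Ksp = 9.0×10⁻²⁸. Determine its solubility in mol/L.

Sr₃(PO₄)₂(s) ⇌ 3 Sr²⁺(aq) + 2 PO₄³⁻(aq)
With molar solubility s: [Sr²⁺] = 3s, [PO₄³⁻] = 2s.
Ksp = [Sr²⁺]^3[PO₄³⁻]^2 = (3s)^3 · (2s)^2 = 108s^5
108s^5 = 9.0×10⁻²⁸  ⇒  s^5 = 8.3×10⁻³⁰
Taking the 5th root, s = 1.5×10⁻⁶ mol L⁻¹.

1.5×10⁻⁶ M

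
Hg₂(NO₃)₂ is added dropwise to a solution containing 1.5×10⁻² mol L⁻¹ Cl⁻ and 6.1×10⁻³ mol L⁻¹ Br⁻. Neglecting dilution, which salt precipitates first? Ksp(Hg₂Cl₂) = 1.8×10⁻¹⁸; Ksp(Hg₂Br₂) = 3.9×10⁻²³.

Hg₂Br₂

Precipitation begins when Q = Ksp.
For Hg₂Cl₂: [Hg₂²⁺] = (Ksp/[Cl⁻]^2) = 8.0×10⁻¹⁵ mol L⁻¹
For Hg₂Br₂: [Hg₂²⁺] = (Ksp/[Br⁻]^2) = 1.0×10⁻¹⁸ mol L⁻¹
Since Hg₂Br₂ needs less Hg₂²⁺ to reach saturation, it precipitates first.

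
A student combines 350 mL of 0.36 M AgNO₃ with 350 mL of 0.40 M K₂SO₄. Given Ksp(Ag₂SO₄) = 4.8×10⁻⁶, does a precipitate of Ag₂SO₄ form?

The combined volume is 700 mL.
[Ag⁺] = (0.36)(350)/700 = 0.18 M
[SO₄²⁻] = (0.40)(350)/700 = 0.20 M
Q = [Ag⁺]^2[SO₄²⁻] = 6.5×10⁻³
Since Q (6.5×10⁻³) exceeds Ksp (4.8×10⁻⁶), Ag₂SO₄ will precipitate.

Yes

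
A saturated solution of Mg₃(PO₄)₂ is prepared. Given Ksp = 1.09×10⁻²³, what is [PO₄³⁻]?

2.00×10⁻⁵ M

Mg₃(PO₄)₂(s) ⇌ 3 Mg²⁺(aq) + 2 PO₄³⁻(aq)
Call the molar solubility s, so that [Mg²⁺] = 3s and [PO₄³⁻] = 2s.
Ksp = [Mg²⁺]^3[PO₄³⁻]^2 = (3s)^3 · (2s)^2 = 108s^5 = 1.09×10⁻²³
s = 1.00×10⁻⁵ M
[PO₄³⁻] = 2s = 2.00×10⁻⁵ M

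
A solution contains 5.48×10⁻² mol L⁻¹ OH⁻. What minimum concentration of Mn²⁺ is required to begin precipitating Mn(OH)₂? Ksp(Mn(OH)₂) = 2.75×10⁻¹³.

The threshold for precipitation is Q = Ksp.
Mn(OH)₂(s) ⇌ Mn²⁺(aq) + 2 OH⁻(aq)
Ksp = [Mn²⁺][OH⁻]^2 = [Mn²⁺](5.48×10⁻²)^2
[Mn²⁺] = 2.75×10⁻¹³ / (5.48×10⁻²)^2 = 9.16×10⁻¹¹
[Mn²⁺] = 9.16×10⁻¹¹ mol L⁻¹

9.16×10⁻¹¹ M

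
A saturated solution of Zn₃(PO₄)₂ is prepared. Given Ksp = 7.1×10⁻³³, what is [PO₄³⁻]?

2.9×10⁻⁷ M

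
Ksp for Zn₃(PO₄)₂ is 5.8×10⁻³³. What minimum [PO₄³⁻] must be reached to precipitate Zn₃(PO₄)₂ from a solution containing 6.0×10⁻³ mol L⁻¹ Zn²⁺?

The threshold for precipitation is Q = Ksp.
Zn₃(PO₄)₂(s) ⇌ 3 Zn²⁺(aq) + 2 PO₄³⁻(aq)
Ksp = [Zn²⁺]^3[PO₄³⁻]^2 = [PO₄³⁻]^2(6.0×10⁻³)^3
[PO₄³⁻]^2 = 5.8×10⁻³³ / (6.0×10⁻³)^3 = 2.7×10⁻²⁶
[PO₄³⁻] = 1.6×10⁻¹³ mol L⁻¹

1.6×10⁻¹³ M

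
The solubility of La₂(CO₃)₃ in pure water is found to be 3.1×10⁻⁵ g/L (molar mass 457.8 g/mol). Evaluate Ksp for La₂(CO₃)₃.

Ksp = 1.5×10⁻³⁴

Molar solubility s = (3.1×10⁻⁵ g/L) / (457.8 g/mol) = 6.772×10⁻⁸ mol/L
La₂(CO₃)₃(s) ⇌ 2 La³⁺(aq) + 3 CO₃²⁻(aq)
Call the molar solubility s, so that [La³⁺] = 2s and [CO₃²⁻] = 3s.
Ksp = [La³⁺]^2[CO₃²⁻]^3 = (2s)^2 · (3s)^3 = 108s^5
Ksp = 108 × (6.772×10⁻⁸)^5 = 1.5×10⁻³⁴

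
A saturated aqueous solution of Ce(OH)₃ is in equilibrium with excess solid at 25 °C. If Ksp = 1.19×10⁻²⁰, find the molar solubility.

4.58×10⁻⁶ M

Ce(OH)₃(s) ⇌ Ce³⁺(aq) + 3 OH⁻(aq)
If s mol/L of Ce(OH)₃ dissolves, [Ce³⁺] = s and [OH⁻] = 3s.
Ksp = [Ce³⁺][OH⁻]^3 = s · (3s)^3 = 27s^4
27s^4 = 1.19×10⁻²⁰  ⇒  s^4 = 4.41×10⁻²²
s = 4.58×10⁻⁶ mol/L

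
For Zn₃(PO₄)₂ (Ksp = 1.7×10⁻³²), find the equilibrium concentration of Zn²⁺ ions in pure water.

5.2×10⁻⁷ M

Zn₃(PO₄)₂(s) ⇌ 3 Zn²⁺(aq) + 2 PO₄³⁻(aq)
For each mole of Zn₃(PO₄)₂ that dissolves per liter, [Zn²⁺] = 3s and [PO₄³⁻] = 2s; let s denote this solubility.
Ksp = [Zn²⁺]^3[PO₄³⁻]^2 = (3s)^3 · (2s)^2 = 108s^5 = 1.7×10⁻³²
s = 1.7×10⁻⁷ mol/L
[Zn²⁺] = 3s = 5.2×10⁻⁷ mol/L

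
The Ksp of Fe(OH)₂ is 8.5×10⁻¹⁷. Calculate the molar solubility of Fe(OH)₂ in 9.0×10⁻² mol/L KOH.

Fe(OH)₂(s) ⇌ Fe²⁺(aq) + 2 OH⁻(aq)
The solution already contains OH⁻ at 9.0×10⁻² mol/L. Let s be the molar solubility of Fe(OH)₂.
[OH⁻] ≈ 9.0×10⁻² mol/L (common ion dominates); [Fe²⁺] = s.
Ksp = [Fe²⁺][OH⁻]^2 = s(9.0×10⁻²)^2
s = 8.5×10⁻¹⁷ / (9.0×10⁻²)^2 = 1.0×10⁻¹⁴
s = 1.0×10⁻¹⁴ mol/L

1.0×10⁻¹⁴ M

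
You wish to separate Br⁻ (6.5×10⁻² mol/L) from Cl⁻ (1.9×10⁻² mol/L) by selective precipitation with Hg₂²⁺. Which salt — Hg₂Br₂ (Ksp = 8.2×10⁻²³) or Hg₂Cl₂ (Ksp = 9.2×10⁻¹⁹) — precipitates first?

Hg₂Br₂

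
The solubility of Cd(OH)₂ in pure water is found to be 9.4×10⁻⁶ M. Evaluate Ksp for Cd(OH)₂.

Cd(OH)₂(s) ⇌ Cd²⁺(aq) + 2 OH⁻(aq)
If s mol/L of Cd(OH)₂ dissolves, [Cd²⁺] = s and [OH⁻] = 2s.
Ksp = [Cd²⁺][OH⁻]^2 = s · (2s)^2 = 4s^3
Ksp = 4 × (9.4×10⁻⁶)^3 = 3.3×10⁻¹⁵

Ksp = 3.3×10⁻¹⁵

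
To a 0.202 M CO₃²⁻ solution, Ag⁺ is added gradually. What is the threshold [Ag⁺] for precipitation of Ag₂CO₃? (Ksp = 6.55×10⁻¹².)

A salt starts to precipitate once the ion product Q reaches its Ksp.
Ag₂CO₃(s) ⇌ 2 Ag⁺(aq) + CO₃²⁻(aq)
Ksp = [Ag⁺]^2[CO₃²⁻] = [Ag⁺]^2(0.202)
[Ag⁺]^2 = 6.55×10⁻¹² / (0.202) = 3.24×10⁻¹¹
[Ag⁺] = 5.69×10⁻⁶ M

5.69×10⁻⁶ M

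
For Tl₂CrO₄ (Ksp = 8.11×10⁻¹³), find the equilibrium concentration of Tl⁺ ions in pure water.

1.17×10⁻⁴ M

Tl₂CrO₄(s) ⇌ 2 Tl⁺(aq) + CrO₄²⁻(aq)
Call the molar solubility s, so that [Tl⁺] = 2s and [CrO₄²⁻] = s.
Ksp = [Tl⁺]^2[CrO₄²⁻] = (2s)^2 · s = 4s^3 = 8.11×10⁻¹³
s = 5.87×10⁻⁵ mol/L
[Tl⁺] = 2s = 1.17×10⁻⁴ mol/L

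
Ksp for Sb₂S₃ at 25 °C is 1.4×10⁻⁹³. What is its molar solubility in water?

1.1×10⁻¹⁹ M

Sb₂S₃(s) ⇌ 2 Sb³⁺(aq) + 3 S²⁻(aq)
If s mol/L of Sb₂S₃ dissolves, [Sb³⁺] = 2s and [S²⁻] = 3s.
Ksp = [Sb³⁺]^2[S²⁻]^3 = (2s)^2 · (3s)^3 = 108s^5
108s^5 = 1.4×10⁻⁹³  ⇒  s^5 = 1.3×10⁻⁹⁵
Taking the 5th root, s = 1.1×10⁻¹⁹ mol/L.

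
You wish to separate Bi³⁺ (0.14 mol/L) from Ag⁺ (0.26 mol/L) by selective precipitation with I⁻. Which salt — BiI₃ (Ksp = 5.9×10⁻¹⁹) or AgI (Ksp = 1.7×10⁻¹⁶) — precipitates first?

Precipitation of each salt begins when its ion product equals Ksp.
For BiI₃: [I⁻] = (Ksp/[Bi³⁺])^(1/3) = 1.6×10⁻⁶ mol/L
For AgI: [I⁻] = (Ksp/[Ag⁺]) = 6.5×10⁻¹⁶ mol/L
AgI requires the lower [I⁻], so it precipitates first.

AgI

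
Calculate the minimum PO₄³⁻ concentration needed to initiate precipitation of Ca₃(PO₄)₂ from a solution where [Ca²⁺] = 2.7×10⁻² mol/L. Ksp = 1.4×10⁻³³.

8.4×10⁻¹⁵ M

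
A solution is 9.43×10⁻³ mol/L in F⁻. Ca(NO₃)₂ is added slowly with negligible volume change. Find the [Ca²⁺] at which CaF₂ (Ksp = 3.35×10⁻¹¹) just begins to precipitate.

3.77×10⁻⁷ M

The threshold for precipitation is Q = Ksp.
CaF₂(s) ⇌ Ca²⁺(aq) + 2 F⁻(aq)
Ksp = [Ca²⁺][F⁻]^2 = [Ca²⁺](9.43×10⁻³)^2
[Ca²⁺] = 3.35×10⁻¹¹ / (9.43×10⁻³)^2 = 3.77×10⁻⁷
[Ca²⁺] = 3.77×10⁻⁷ mol/L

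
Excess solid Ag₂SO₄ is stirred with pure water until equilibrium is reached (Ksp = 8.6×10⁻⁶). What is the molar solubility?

Ag₂SO₄(s) ⇌ 2 Ag⁺(aq) + SO₄²⁻(aq)
With molar solubility s: [Ag⁺] = 2s, [SO₄²⁻] = s.
Ksp = [Ag⁺]^2[SO₄²⁻] = (2s)^2 · s = 4s^3
4s^3 = 8.6×10⁻⁶  ⇒  s^3 = 2.2×10⁻⁶
Taking the 3rd root, s = 1.3×10⁻² mol/L.

1.3×10⁻² M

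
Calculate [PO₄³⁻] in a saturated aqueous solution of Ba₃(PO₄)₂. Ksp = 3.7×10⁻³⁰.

1.0×10⁻⁶ M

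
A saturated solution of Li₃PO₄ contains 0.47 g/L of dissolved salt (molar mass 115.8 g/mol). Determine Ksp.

Ksp = 7.3×10⁻⁹

Convert to molarity: s = 0.47 / 115.8 = 4.059×10⁻³ mol/L
Li₃PO₄(s) ⇌ 3 Li⁺(aq) + PO₄³⁻(aq)
Let s be the molar solubility. Then [Li⁺] = 3s and [PO₄³⁻] = s.
Ksp = [Li⁺]^3[PO₄³⁻] = (3s)^3 · s = 27s^4
Ksp = 27 × (4.059×10⁻³)^4 = 7.3×10⁻⁹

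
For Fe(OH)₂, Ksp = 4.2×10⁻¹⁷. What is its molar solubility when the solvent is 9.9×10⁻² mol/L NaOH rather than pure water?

Fe(OH)₂(s) ⇌ Fe²⁺(aq) + 2 OH⁻(aq)
The solution already contains OH⁻ at 9.9×10⁻² mol/L. Let s be the molar solubility of Fe(OH)₂.
[OH⁻] ≈ 9.9×10⁻² mol/L (common ion dominates); [Fe²⁺] = s.
Ksp = [Fe²⁺][OH⁻]^2 = s(9.9×10⁻²)^2
s = 4.2×10⁻¹⁷ / (9.9×10⁻²)^2 = 4.3×10⁻¹⁵
s = 4.3×10⁻¹⁵ mol/L

4.3×10⁻¹⁵ M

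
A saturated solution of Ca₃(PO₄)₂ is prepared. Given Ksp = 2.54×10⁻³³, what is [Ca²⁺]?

3.56×10⁻⁷ M

Ca₃(PO₄)₂(s) ⇌ 3 Ca²⁺(aq) + 2 PO₄³⁻(aq)
With molar solubility s: [Ca²⁺] = 3s, [PO₄³⁻] = 2s.
Ksp = [Ca²⁺]^3[PO₄³⁻]^2 = (3s)^3 · (2s)^2 = 108s^5 = 2.54×10⁻³³
s = 1.19×10⁻⁷ M
[Ca²⁺] = 3s = 3.56×10⁻⁷ M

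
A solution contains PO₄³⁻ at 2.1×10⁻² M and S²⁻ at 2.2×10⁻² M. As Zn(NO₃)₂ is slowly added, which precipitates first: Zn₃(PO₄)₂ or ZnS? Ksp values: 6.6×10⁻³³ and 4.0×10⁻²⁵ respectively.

Each salt precipitates once Q = Ksp for that salt.
For Zn₃(PO₄)₂: [Zn²⁺] = (Ksp/[PO₄³⁻]^2)^(1/3) = 2.5×10⁻¹⁰ M
For ZnS: [Zn²⁺] = (Ksp/[S²⁻]) = 1.8×10⁻²³ M
The smaller threshold [Zn²⁺] is reached first, so ZnS precipitates first.

ZnS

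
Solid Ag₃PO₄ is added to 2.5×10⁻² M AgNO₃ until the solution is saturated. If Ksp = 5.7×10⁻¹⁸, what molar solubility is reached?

Ag₃PO₄(s) ⇌ 3 Ag⁺(aq) + PO₄³⁻(aq)
Ag⁺ is already present at 2.5×10⁻² M. If s mol/L of Ag₃PO₄ dissolves, [PO₄³⁻] = s while [Ag⁺] ≈ 2.5×10⁻² M.
Ksp = [Ag⁺]^3[PO₄³⁻] = (2.5×10⁻²)^3s
s = 5.7×10⁻¹⁸ / (2.5×10⁻²)^3 = 3.6×10⁻¹³
s = 3.6×10⁻¹³ M

3.6×10⁻¹³ M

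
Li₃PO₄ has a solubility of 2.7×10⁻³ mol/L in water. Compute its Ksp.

Li₃PO₄(s) ⇌ 3 Li⁺(aq) + PO₄³⁻(aq)
With molar solubility s: [Li⁺] = 3s, [PO₄³⁻] = s.
Ksp = [Li⁺]^3[PO₄³⁻] = (3s)^3 · s = 27s^4
Ksp = 27 × (2.7×10⁻³)^4 = 1.4×10⁻⁹

Ksp = 1.4×10⁻⁹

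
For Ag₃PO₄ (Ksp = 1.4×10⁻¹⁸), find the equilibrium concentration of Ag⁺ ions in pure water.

4.5×10⁻⁵ M

Ag₃PO₄(s) ⇌ 3 Ag⁺(aq) + PO₄³⁻(aq)
If s mol/L of Ag₃PO₄ dissolves, [Ag⁺] = 3s and [PO₄³⁻] = s.
Ksp = [Ag⁺]^3[PO₄³⁻] = (3s)^3 · s = 27s^4 = 1.4×10⁻¹⁸
s = 1.5×10⁻⁵ mol/L
[Ag⁺] = 3s = 4.5×10⁻⁵ mol/L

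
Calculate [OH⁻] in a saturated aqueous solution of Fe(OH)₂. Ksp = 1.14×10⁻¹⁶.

6.11×10⁻⁶ M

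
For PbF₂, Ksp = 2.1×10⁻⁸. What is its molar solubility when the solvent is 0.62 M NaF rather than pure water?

5.5×10⁻⁸ M

PbF₂(s) ⇌ Pb²⁺(aq) + 2 F⁻(aq)
The solution already contains F⁻ at 0.62 M. Let s be the molar solubility of PbF₂.
[F⁻] ≈ 0.62 M (common ion dominates); [Pb²⁺] = s.
Ksp = [Pb²⁺][F⁻]^2 = s(0.62)^2
s = 2.1×10⁻⁸ / (0.62)^2 = 5.5×10⁻⁸
s = 5.5×10⁻⁸ M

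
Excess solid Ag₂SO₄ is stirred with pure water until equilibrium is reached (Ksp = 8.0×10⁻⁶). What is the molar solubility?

1.3×10⁻² M

Ag₂SO₄(s) ⇌ 2 Ag⁺(aq) + SO₄²⁻(aq)
Call the molar solubility s, so that [Ag⁺] = 2s and [SO₄²⁻] = s.
Ksp = [Ag⁺]^2[SO₄²⁻] = (2s)^2 · s = 4s^3
4s^3 = 8.0×10⁻⁶  ⇒  s^3 = 2.0×10⁻⁶
s = (2.0×10⁻⁶)^(1/3) = 1.3×10⁻² M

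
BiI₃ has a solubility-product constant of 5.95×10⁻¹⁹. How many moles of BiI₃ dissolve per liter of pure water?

1.22×10⁻⁵ M

BiI₃(s) ⇌ Bi³⁺(aq) + 3 I⁻(aq)
For each mole of BiI₃ that dissolves per liter, [Bi³⁺] = s and [I⁻] = 3s; let s denote this solubility.
Ksp = [Bi³⁺][I⁻]^3 = s · (3s)^3 = 27s^4
27s^4 = 5.95×10⁻¹⁹  ⇒  s^4 = 2.20×10⁻²⁰
Taking the 4th root, s = 1.22×10⁻⁵ mol/L.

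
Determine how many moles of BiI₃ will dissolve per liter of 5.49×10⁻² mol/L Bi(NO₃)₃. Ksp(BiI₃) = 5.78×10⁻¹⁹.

7.31×10⁻⁷ M

BiI₃(s) ⇌ Bi³⁺(aq) + 3 I⁻(aq)
The solution already contains Bi³⁺ at 5.49×10⁻² mol/L. Let s be the molar solubility of BiI₃.
[Bi³⁺] ≈ 5.49×10⁻² mol/L (common ion dominates); [I⁻] = 3s.
Ksp = [Bi³⁺][I⁻]^3 = (5.49×10⁻²)(3s)^3
(3s)^3 = 5.78×10⁻¹⁹ / (5.49×10⁻²) = 1.05×10⁻¹⁷
s = 7.31×10⁻⁷ mol/L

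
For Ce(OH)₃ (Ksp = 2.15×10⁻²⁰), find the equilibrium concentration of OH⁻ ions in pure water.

1.59×10⁻⁵ M

Ce(OH)₃(s) ⇌ Ce³⁺(aq) + 3 OH⁻(aq)
For each mole of Ce(OH)₃ that dissolves per liter, [Ce³⁺] = s and [OH⁻] = 3s; let s denote this solubility.
Ksp = [Ce³⁺][OH⁻]^3 = s · (3s)^3 = 27s^4 = 2.15×10⁻²⁰
s = 5.31×10⁻⁶ mol/L
[OH⁻] = 3s = 1.59×10⁻⁵ mol/L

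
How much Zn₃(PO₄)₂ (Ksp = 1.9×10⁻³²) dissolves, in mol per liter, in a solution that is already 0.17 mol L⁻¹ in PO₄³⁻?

Zn₃(PO₄)₂(s) ⇌ 3 Zn²⁺(aq) + 2 PO₄³⁻(aq)
PO₄³⁻ is already present at 0.17 mol L⁻¹. If s mol/L of Zn₃(PO₄)₂ dissolves, [Zn²⁺] = 3s while [PO₄³⁻] ≈ 0.17 mol L⁻¹.
Ksp = [Zn²⁺]^3[PO₄³⁻]^2 = (3s)^3(0.17)^2
(3s)^3 = 1.9×10⁻³² / (0.17)^2 = 6.6×10⁻³¹
s = 2.9×10⁻¹¹ mol L⁻¹

2.9×10⁻¹¹ M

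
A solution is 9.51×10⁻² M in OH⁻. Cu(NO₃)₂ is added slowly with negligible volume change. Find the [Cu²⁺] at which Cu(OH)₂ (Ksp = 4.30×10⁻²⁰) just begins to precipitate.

Precipitation begins when Q = Ksp.
Cu(OH)₂(s) ⇌ Cu²⁺(aq) + 2 OH⁻(aq)
Ksp = [Cu²⁺][OH⁻]^2 = [Cu²⁺](9.51×10⁻²)^2
[Cu²⁺] = 4.30×10⁻²⁰ / (9.51×10⁻²)^2 = 4.75×10⁻¹⁸
[Cu²⁺] = 4.75×10⁻¹⁸ M

4.75×10⁻¹⁸ M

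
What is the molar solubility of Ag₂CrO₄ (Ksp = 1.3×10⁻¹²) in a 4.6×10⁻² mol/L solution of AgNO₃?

Ag₂CrO₄(s) ⇌ 2 Ag⁺(aq) + CrO₄²⁻(aq)
With Ag⁺ already at 4.6×10⁻² mol/L and s small, take [Ag⁺] ≈ 4.6×10⁻² mol/L and [CrO₄²⁻] = s.
Ksp = [Ag⁺]^2[CrO₄²⁻] = (4.6×10⁻²)^2s
s = 1.3×10⁻¹² / (4.6×10⁻²)^2 = 6.1×10⁻¹⁰
s = 6.1×10⁻¹⁰ mol/L

6.1×10⁻¹⁰ M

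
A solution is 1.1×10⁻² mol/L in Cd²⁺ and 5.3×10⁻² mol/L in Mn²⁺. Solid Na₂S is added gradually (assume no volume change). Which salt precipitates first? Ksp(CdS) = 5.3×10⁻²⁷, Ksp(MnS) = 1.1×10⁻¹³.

Precipitation of each salt begins when its ion product equals Ksp.
For CdS: [S²⁻] = (Ksp/[Cd²⁺]) = 4.8×10⁻²⁵ mol/L
For MnS: [S²⁻] = (Ksp/[Mn²⁺]) = 2.1×10⁻¹² mol/L
CdS requires the lower [S²⁻], so it precipitates first.

CdS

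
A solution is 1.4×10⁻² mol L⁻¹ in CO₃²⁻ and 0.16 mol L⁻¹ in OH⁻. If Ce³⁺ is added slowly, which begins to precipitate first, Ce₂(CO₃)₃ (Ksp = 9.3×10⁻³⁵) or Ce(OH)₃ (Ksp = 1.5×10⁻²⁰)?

Precipitation of each salt begins when its ion product equals Ksp.
For Ce₂(CO₃)₃: [Ce³⁺] = (Ksp/[CO₃²⁻]^3)^(1/2) = 5.8×10⁻¹⁵ mol L⁻¹
For Ce(OH)₃: [Ce³⁺] = (Ksp/[OH⁻]^3) = 3.7×10⁻¹⁸ mol L⁻¹
The smaller threshold [Ce³⁺] is reached first, so Ce(OH)₃ precipitates first.

Ce(OH)₃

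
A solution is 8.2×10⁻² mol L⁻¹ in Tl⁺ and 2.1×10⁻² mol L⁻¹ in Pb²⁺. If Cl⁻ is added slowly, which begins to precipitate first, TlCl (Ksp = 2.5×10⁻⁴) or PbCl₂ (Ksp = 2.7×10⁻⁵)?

TlCl

The threshold for precipitation is Q = Ksp.
For TlCl: [Cl⁻] = (Ksp/[Tl⁺]) = 3.0×10⁻³ mol L⁻¹
For PbCl₂: [Cl⁻] = (Ksp/[Pb²⁺])^(1/2) = 3.6×10⁻² mol L⁻¹
The smaller threshold [Cl⁻] is reached first, so TlCl precipitates first.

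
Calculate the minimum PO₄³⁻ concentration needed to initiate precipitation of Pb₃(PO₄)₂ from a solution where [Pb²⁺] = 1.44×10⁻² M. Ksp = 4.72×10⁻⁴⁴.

The threshold for precipitation is Q = Ksp.
Pb₃(PO₄)₂(s) ⇌ 3 Pb²⁺(aq) + 2 PO₄³⁻(aq)
Ksp = [Pb²⁺]^3[PO₄³⁻]^2 = [PO₄³⁻]^2(1.44×10⁻²)^3
[PO₄³⁻]^2 = 4.72×10⁻⁴⁴ / (1.44×10⁻²)^3 = 1.58×10⁻³⁸
[PO₄³⁻] = 1.26×10⁻¹⁹ M

1.26×10⁻¹⁹ M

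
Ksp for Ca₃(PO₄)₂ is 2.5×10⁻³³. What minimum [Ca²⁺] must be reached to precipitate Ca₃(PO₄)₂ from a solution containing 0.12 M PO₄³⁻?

Each salt precipitates once Q = Ksp for that salt.
Ca₃(PO₄)₂(s) ⇌ 3 Ca²⁺(aq) + 2 PO₄³⁻(aq)
Ksp = [Ca²⁺]^3[PO₄³⁻]^2 = [Ca²⁺]^3(0.12)^2
[Ca²⁺]^3 = 2.5×10⁻³³ / (0.12)^2 = 1.7×10⁻³¹
[Ca²⁺] = 5.6×10⁻¹¹ M

5.6×10⁻¹¹ M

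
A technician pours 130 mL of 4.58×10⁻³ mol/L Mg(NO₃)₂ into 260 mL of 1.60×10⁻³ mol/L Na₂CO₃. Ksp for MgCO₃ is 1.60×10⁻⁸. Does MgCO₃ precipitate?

Total volume after mixing = 130 + 260 = 390 mL.
[Mg²⁺] = (4.58×10⁻³)(130)/390 = 1.53×10⁻³ mol/L
[CO₃²⁻] = (1.60×10⁻³)(260)/390 = 1.07×10⁻³ mol/L
Q = [Mg²⁺][CO₃²⁻] = 1.63×10⁻⁶
Q = 1.63×10⁻⁶ > Ksp = 1.60×10⁻⁸, so the solution is supersaturated and MgCO₃ precipitates.

Yes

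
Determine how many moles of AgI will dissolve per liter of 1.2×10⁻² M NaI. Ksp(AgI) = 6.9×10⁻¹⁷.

5.8×10⁻¹⁵ M

AgI(s) ⇌ Ag⁺(aq) + I⁻(aq)
With I⁻ already at 1.2×10⁻² M and s small, take [I⁻] ≈ 1.2×10⁻² M and [Ag⁺] = s.
Ksp = [Ag⁺][I⁻] = s(1.2×10⁻²)
s = 6.9×10⁻¹⁷ / (1.2×10⁻²) = 5.8×10⁻¹⁵
s = 5.8×10⁻¹⁵ M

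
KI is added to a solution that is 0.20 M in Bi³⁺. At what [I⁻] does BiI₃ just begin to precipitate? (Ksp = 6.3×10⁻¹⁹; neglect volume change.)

1.5×10⁻⁶ M

The threshold for precipitation is Q = Ksp.
BiI₃(s) ⇌ Bi³⁺(aq) + 3 I⁻(aq)
Ksp = [Bi³⁺][I⁻]^3 = [I⁻]^3(0.20)
[I⁻]^3 = 6.3×10⁻¹⁹ / (0.20) = 3.2×10⁻¹⁸
[I⁻] = 1.5×10⁻⁶ M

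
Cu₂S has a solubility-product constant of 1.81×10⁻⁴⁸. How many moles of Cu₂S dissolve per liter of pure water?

7.68×10⁻¹⁷ M

Cu₂S(s) ⇌ 2 Cu⁺(aq) + S²⁻(aq)
With molar solubility s: [Cu⁺] = 2s, [S²⁻] = s.
Ksp = [Cu⁺]^2[S²⁻] = (2s)^2 · s = 4s^3
4s^3 = 1.81×10⁻⁴⁸  ⇒  s^3 = 4.53×10⁻⁴⁹
s = (4.53×10⁻⁴⁹)^(1/3) = 7.68×10⁻¹⁷ M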